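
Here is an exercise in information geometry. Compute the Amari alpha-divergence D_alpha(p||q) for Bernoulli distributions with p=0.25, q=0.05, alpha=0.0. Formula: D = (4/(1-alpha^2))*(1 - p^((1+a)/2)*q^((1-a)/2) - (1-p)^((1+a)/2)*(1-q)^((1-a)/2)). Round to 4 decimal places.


Amari alpha-divergence:
D = (4/(1-alpha^2))*(1 - p^((1+a)/2)*q^((1-a)/2) - (1-p)^((1+a)/2)*(1-q)^((1-a)/2)).
alpha = 0.0, p = 0.25, q = 0.05.
e1 = (1+alpha)/2 = 0.5, e2 = (1-alpha)/2 = 0.5.
t1 = p^e1 * q^e2 = 0.25^0.5 * 0.05^0.5 = 0.111803.
t2 = (1-p)^e1 * (1-q)^e2 = 0.75^0.5 * 0.95^0.5 = 0.844097.
4/(1-alpha^2) = 4.0.
D = 4.0*(1 - 0.111803 - 0.844097) = 0.1764

0.1764


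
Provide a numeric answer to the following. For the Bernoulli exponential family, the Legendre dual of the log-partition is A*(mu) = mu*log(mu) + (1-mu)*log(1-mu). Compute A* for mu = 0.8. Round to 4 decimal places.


Legendre transform for Bernoulli:
A*(mu) = mu*log(mu) + (1-mu)*log(1-mu).
mu = 0.8, 1-mu = 0.2.
mu*log(mu) = 0.8*log(0.8) = -0.178515.
(1-mu)*log(1-mu) = 0.2*log(0.2) = -0.321888.
A* = -0.178515 + -0.321888 = -0.5004

-0.5004


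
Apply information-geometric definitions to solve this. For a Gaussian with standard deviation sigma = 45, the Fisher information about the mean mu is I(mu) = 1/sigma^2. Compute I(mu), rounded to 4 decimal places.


The Fisher information for the mean of a normal distribution is I(mu) = 1/sigma^2.
sigma = 45, so sigma^2 = 2025.
I(mu) = 1/2025 = 0.0005

0.0005


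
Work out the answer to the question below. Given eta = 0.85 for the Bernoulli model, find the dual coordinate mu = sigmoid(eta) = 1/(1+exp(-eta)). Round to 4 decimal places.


Dual coordinate (expectation parameter) for Bernoulli:
mu = 1/(1+exp(-eta)).
eta = 0.85.
exp(-eta) = exp(-0.85) = 0.427415.
mu = 1/(1+0.427415) = 0.7006

0.7006


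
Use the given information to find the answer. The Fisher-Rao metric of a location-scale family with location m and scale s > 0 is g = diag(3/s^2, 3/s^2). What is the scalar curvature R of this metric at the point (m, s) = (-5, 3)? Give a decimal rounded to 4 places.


The metric has the form g = (A dm^2 + B ds^2)/s^2 with A = 3, B = 3.
Substitute u = sqrt(A/B)*m: g = B*(du^2 + ds^2)/s^2, i.e. B times the
Poincare upper half-plane metric, which has constant Gaussian curvature -1.
Scaling a 2D metric by a constant c divides the Gaussian curvature by c,
so K = -1/B = -1/(3) = -0.3333 everywhere (the point (m, s) = (-5, 3) is irrelevant:
the curvature is constant).
Scalar curvature in dimension 2: R = 2K = -2/(3) = -0.6667.

-0.6667


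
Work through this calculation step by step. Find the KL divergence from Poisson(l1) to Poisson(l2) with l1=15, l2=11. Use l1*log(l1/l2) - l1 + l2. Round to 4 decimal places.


KL divergence for Poisson:
KL = l1*log(l1/l2) - l1 + l2.
l1 = 15, l2 = 11.
log(15/11) = 0.310155.
l1*log(l1/l2) = 15 * 0.310155 = 4.652324.
KL = 4.652324 - 15 + 11 = 0.6523

0.6523


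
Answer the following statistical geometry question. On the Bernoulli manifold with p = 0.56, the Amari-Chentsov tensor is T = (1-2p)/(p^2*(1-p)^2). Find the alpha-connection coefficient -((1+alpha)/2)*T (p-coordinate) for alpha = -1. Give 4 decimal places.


Skewness (Amari-Chentsov) tensor: T = (1-2p)/(p^2*(1-p)^2).
p = 0.56, 1-2p = -0.12, p^2 = 0.3136, (1-p)^2 = 0.1936.
T = -0.12/(0.3136 * 0.1936) = -1.976514.
In the p-coordinate, Gamma^(alpha) = Gamma^(0) - (alpha/2)*T with Gamma^(0) = (1/2)*g'(p) = -T/2,
so Gamma^(alpha) = -((1+alpha)/2)*T.
alpha = -1, -(1+alpha)/2 = 0.0.
Gamma = 0.0 * -1.976514 = 0.0000

0.0000


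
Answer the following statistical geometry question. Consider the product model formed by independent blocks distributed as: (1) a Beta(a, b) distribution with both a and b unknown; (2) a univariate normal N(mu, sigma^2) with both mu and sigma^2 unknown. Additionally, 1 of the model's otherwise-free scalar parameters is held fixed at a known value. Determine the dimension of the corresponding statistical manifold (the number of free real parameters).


The dimension of a statistical manifold equals the number of free
(independent) real parameters of the model. For a product of independent
blocks the parameter counts add.
- Beta (a, b): 2.
- normal (mu, sigma^2): 2.
Total = 2 + 2 = 4.
1 parameter(s) fixed at known values: 4 - 1 = 3.
Dimension = 3

3


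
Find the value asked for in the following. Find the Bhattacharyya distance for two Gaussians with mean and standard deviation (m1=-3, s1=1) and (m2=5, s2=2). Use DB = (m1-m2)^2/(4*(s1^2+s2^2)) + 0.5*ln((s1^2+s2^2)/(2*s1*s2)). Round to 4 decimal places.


Bhattacharyya distance between two Gaussians:
DB = (m1-m2)^2/(4*(s1^2+s2^2)) + (1/2)*ln((s1^2+s2^2)/(2*s1*s2)).
(m1-m2)^2 = (-8)^2 = 64.
s1^2+s2^2 = 1 + 4 = 5.
term1 = 64/20 = 3.2.
term2 = 0.5*ln(5/4.0) = 0.111572.
DB = 3.2 + 0.111572 = 3.3116

3.3116


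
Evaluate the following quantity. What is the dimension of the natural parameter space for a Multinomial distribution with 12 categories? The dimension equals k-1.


Exponential family dimension calculation:
For Multinomial with k=12 categories, dim = k-1 = 11.

11


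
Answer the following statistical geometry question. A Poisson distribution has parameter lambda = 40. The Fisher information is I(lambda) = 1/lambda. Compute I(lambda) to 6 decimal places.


Fisher information for Poisson: I(lambda) = 1/lambda.
lambda = 40.
I(lambda) = 1/40 = 0.025000

0.025000


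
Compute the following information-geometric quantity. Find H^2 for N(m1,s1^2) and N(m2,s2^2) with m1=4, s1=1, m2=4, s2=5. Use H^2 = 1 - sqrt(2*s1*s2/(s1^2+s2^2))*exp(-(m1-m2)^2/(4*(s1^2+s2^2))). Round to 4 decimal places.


Squared Hellinger distance for Gaussians:
H^2 = 1 - sqrt(2*s1*s2/(s1^2+s2^2)) * exp(-(m1-m2)^2/(4*(s1^2+s2^2))).
s1^2 = 1, s2^2 = 25, s1^2+s2^2 = 26.
sqrt(2*1*5/(26)) = 0.620174.
(m1-m2)^2 = (0)^2 = 0.
exp(-0/(4*26)) = exp(0.0) = 1.0.
H^2 = 1 - 0.620174*1.0 = 0.3798

0.3798


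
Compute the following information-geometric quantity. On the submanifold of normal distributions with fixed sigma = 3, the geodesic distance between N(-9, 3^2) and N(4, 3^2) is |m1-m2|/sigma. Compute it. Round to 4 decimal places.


On the fixed-variance normal subfamily, geodesic distance = |m1-m2|/sigma.
|-9 - 4| = 13.
sigma = 3.
d = 13/3 = 4.3333

4.3333


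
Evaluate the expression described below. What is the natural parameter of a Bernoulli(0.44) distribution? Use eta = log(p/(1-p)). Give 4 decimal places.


Natural parameter for Bernoulli: eta = log(p/(1-p)).
p = 0.44, 1-p = 0.56.
p/(1-p) = 0.785714.
eta = log(0.785714) = -0.2412

-0.2412


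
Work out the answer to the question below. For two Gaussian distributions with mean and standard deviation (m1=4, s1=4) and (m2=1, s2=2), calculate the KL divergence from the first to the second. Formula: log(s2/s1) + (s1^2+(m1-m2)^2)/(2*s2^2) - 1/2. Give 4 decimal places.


KL divergence between normal distributions:
KL = log(s2/s1) + (s1^2 + (m1-m2)^2)/(2*s2^2) - 1/2.
log(2/4) = -0.693147.
(4^2 + (4-1)^2)/(2*2^2) = (16 + 9)/8 = 3.125.
KL = -0.693147 + 3.125 - 0.5 = 1.9319

1.9319


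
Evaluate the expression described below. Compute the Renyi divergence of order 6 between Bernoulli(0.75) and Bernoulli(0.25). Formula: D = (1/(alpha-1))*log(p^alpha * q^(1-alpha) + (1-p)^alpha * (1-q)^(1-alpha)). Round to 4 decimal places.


Renyi divergence of order alpha between Bernoulli distributions:
D = (1/(alpha-1))*log(p^alpha * q^(1-alpha) + (1-p)^alpha * (1-q)^(1-alpha)).
alpha = 6, p = 0.75, q = 0.25.
p^alpha * q^(1-alpha) = 0.75^6 * 0.25^-5 = 182.25.
(1-p)^alpha * (1-q)^(1-alpha) = 0.25^6 * 0.75^-5 = 0.001029.
sum = 182.25 + 0.001029 = 182.251029.
D = (1/5)*log(182.251029) = 1.0411

1.0411


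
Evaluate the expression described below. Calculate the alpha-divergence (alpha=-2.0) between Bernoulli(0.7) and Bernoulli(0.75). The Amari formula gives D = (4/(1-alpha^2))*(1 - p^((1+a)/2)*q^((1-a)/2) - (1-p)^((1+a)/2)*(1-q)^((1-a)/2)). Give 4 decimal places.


Amari alpha-divergence:
D = (4/(1-alpha^2))*(1 - p^((1+a)/2)*q^((1-a)/2) - (1-p)^((1+a)/2)*(1-q)^((1-a)/2)).
alpha = -2.0, p = 0.7, q = 0.75.
e1 = (1+alpha)/2 = -0.5, e2 = (1-alpha)/2 = 1.5.
t1 = p^e1 * q^e2 = 0.7^-0.5 * 0.75^1.5 = 0.776324.
t2 = (1-p)^e1 * (1-q)^e2 = 0.3^-0.5 * 0.25^1.5 = 0.228218.
4/(1-alpha^2) = -1.333333.
D = -1.333333*(1 - 0.776324 - 0.228218) = 0.0061

0.0061


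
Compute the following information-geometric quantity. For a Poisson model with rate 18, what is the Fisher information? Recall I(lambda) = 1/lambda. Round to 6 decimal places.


Fisher information for Poisson: I(lambda) = 1/lambda.
lambda = 18.
I(lambda) = 1/18 = 0.055556

0.055556


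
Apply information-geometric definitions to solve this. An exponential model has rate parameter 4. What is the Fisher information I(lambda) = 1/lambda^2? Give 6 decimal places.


Fisher information for exponential: I(lambda) = 1/lambda^2.
lambda = 4, lambda^2 = 16.
I = 1/16 = 0.062500

0.062500


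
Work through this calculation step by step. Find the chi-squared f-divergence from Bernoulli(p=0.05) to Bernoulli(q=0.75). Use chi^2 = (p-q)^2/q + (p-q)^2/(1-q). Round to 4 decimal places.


Chi-squared divergence between Bernoulli distributions:
chi^2 = (p-q)^2/q + (p-q)^2/(1-q).
p = 0.05, q = 0.75, p-q = -0.7.
(p-q)^2 = 0.49.
term1 = 0.49/0.75 = 0.653333.
term2 = 0.49/0.25 = 1.96.
chi^2 = 0.653333 + 1.96 = 2.6133

2.6133


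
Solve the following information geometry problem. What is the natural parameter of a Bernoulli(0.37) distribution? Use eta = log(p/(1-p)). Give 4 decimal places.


Natural parameter for Bernoulli: eta = log(p/(1-p)).
p = 0.37, 1-p = 0.63.
p/(1-p) = 0.587302.
eta = log(0.587302) = -0.5322

-0.5322


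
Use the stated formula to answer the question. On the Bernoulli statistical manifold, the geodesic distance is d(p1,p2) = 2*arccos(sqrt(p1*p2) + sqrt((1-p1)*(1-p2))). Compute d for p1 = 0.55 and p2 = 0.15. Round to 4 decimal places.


Geodesic distance on Bernoulli manifold:
d(p1,p2) = 2*arccos(sqrt(p1*p2) + sqrt((1-p1)*(1-p2))).
sqrt(p1*p2) = sqrt(0.55*0.15) = 0.287228.
sqrt((1-p1)*(1-p2)) = sqrt(0.45*0.85) = 0.618466.
arg = 0.287228 + 0.618466 = 0.905694.
d = 2*arccos(0.905694) = 0.8756

0.8756


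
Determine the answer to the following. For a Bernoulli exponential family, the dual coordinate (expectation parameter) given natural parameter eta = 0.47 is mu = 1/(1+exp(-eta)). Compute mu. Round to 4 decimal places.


Dual coordinate (expectation parameter) for Bernoulli:
mu = 1/(1+exp(-eta)).
eta = 0.47.
exp(-eta) = exp(-0.47) = 0.625002.
mu = 1/(1+0.625002) = 0.6154

0.6154


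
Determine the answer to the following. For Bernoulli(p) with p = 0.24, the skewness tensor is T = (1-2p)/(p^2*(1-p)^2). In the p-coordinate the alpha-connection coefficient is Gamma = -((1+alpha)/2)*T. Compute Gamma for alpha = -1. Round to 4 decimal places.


Skewness (Amari-Chentsov) tensor: T = (1-2p)/(p^2*(1-p)^2).
p = 0.24, 1-2p = 0.52, p^2 = 0.0576, (1-p)^2 = 0.5776.
T = 0.52/(0.0576 * 0.5776) = 15.629809.
In the p-coordinate, Gamma^(alpha) = Gamma^(0) - (alpha/2)*T with Gamma^(0) = (1/2)*g'(p) = -T/2,
so Gamma^(alpha) = -((1+alpha)/2)*T.
alpha = -1, -(1+alpha)/2 = 0.0.
Gamma = 0.0 * 15.629809 = 0.0000

0.0000


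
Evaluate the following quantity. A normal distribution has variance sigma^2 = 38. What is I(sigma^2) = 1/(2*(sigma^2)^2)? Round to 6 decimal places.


Fisher information for variance: I(sigma^2) = 1/(2*sigma^4).
sigma^2 = 38, so sigma^4 = 1444.
I = 1/(2*1444) = 1/2888 = 0.000346

0.000346


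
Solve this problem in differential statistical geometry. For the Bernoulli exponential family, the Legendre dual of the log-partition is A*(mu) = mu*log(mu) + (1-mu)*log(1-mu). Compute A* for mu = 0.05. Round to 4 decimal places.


Legendre transform for Bernoulli:
A*(mu) = mu*log(mu) + (1-mu)*log(1-mu).
mu = 0.05, 1-mu = 0.95.
mu*log(mu) = 0.05*log(0.05) = -0.149787.
(1-mu)*log(1-mu) = 0.95*log(0.95) = -0.048729.
A* = -0.149787 + -0.048729 = -0.1985

-0.1985


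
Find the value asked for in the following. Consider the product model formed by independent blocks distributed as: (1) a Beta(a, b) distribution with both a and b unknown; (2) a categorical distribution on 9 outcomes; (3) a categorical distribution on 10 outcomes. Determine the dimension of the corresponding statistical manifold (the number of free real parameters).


The dimension of a statistical manifold equals the number of free
(independent) real parameters of the model. For a product of independent
blocks the parameter counts add.
- Beta (a, b): 2.
- categorical on 9 outcomes (probabilities sum to 1): 9-1 = 8.
- categorical on 10 outcomes (probabilities sum to 1): 10-1 = 9.
Total = 2 + 8 + 9 = 19.
Dimension = 19

19


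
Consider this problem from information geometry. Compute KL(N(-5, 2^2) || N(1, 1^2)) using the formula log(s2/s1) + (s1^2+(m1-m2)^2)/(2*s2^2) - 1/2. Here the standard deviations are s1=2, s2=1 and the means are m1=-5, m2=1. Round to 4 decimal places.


KL divergence between normal distributions:
KL = log(s2/s1) + (s1^2 + (m1-m2)^2)/(2*s2^2) - 1/2.
log(1/2) = -0.693147.
(2^2 + (-5-1)^2)/(2*1^2) = (4 + 36)/2 = 20.0.
KL = -0.693147 + 20.0 - 0.5 = 18.8069

18.8069


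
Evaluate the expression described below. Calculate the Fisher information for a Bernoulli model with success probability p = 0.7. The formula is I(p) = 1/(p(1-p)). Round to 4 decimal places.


For Bernoulli(p), Fisher information is I(p) = 1/(p*(1-p)).
p = 0.7, 1-p = 0.3.
p*(1-p) = 0.21.
I(p) = 1/0.21 = 4.7619

4.7619


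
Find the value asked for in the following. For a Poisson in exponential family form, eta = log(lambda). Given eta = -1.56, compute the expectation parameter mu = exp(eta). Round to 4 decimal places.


Expectation parameter for Poisson exponential family:
mu = exp(eta).
eta = -1.56.
mu = exp(-1.56) = 0.2101

0.2101


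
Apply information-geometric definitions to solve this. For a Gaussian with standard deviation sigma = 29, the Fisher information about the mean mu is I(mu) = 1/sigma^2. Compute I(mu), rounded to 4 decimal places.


The Fisher information for the mean of a normal distribution is I(mu) = 1/sigma^2.
sigma = 29, so sigma^2 = 841.
I(mu) = 1/841 = 0.0012

0.0012


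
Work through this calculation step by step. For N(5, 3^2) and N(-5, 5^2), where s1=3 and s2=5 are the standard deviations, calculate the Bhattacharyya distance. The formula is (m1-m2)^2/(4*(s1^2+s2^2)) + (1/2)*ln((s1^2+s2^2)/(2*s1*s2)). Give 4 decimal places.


Bhattacharyya distance between two Gaussians:
DB = (m1-m2)^2/(4*(s1^2+s2^2)) + (1/2)*ln((s1^2+s2^2)/(2*s1*s2)).
(m1-m2)^2 = (10)^2 = 100.
s1^2+s2^2 = 9 + 25 = 34.
term1 = 100/136 = 0.735294.
term2 = 0.5*ln(34/30.0) = 0.062582.
DB = 0.735294 + 0.062582 = 0.7979

0.7979


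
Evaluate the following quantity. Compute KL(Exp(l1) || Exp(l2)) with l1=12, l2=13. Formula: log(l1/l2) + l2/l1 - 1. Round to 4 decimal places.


KL divergence for exponential family:
KL = log(l1/l2) + l2/l1 - 1.
log(12/13) = -0.080043.
13/12 = 1.083333.
KL = -0.080043 + 1.083333 - 1 = 0.0033

0.0033


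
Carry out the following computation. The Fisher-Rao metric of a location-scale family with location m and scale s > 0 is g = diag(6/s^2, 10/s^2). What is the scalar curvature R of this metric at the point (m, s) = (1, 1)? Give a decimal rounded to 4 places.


The metric has the form g = (A dm^2 + B ds^2)/s^2 with A = 6, B = 10.
Substitute u = sqrt(A/B)*m: g = B*(du^2 + ds^2)/s^2, i.e. B times the
Poincare upper half-plane metric, which has constant Gaussian curvature -1.
Scaling a 2D metric by a constant c divides the Gaussian curvature by c,
so K = -1/B = -1/(10) = -0.1000 everywhere (the point (m, s) = (1, 1) is irrelevant:
the curvature is constant).
Scalar curvature in dimension 2: R = 2K = -2/(10) = -0.2000.

-0.2000


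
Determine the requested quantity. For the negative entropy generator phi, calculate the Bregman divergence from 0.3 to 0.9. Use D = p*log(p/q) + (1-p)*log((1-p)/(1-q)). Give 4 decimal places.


Bregman divergence with negative entropy generator:
D = p*log(p/q) + (1-p)*log((1-p)/(1-q)).
p = 0.3, q = 0.9.
p*log(p/q) = 0.3*log(0.3/0.9) = -0.329584.
(1-p)*log((1-p)/(1-q)) = 0.7*log(0.7/0.1) = 1.362137.
D = -0.329584 + 1.362137 = 1.0326

1.0326


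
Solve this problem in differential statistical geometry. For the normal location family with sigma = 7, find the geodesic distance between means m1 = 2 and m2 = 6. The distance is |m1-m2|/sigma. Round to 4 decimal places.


On the fixed-variance normal subfamily, geodesic distance = |m1-m2|/sigma.
|2 - 6| = 4.
sigma = 7.
d = 4/7 = 0.5714

0.5714


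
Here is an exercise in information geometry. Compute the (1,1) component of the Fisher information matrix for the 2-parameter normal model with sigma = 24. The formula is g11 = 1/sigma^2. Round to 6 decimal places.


For the 2-parameter normal family, the Fisher metric has:
  g11 = 1/sigma^2, g22 = 2/sigma^2.
sigma = 24, sigma^2 = 576.
g11 = 0.001736

0.001736


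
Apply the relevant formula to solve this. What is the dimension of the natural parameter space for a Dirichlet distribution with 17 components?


Exponential family dimension calculation:
Dirichlet with 17 components has 17 natural parameters.

17


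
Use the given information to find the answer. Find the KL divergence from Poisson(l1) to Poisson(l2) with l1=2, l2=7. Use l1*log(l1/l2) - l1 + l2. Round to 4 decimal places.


KL divergence for Poisson:
KL = l1*log(l1/l2) - l1 + l2.
l1 = 2, l2 = 7.
log(2/7) = -1.252763.
l1*log(l1/l2) = 2 * -1.252763 = -2.505526.
KL = -2.505526 - 2 + 7 = 2.4945

2.4945


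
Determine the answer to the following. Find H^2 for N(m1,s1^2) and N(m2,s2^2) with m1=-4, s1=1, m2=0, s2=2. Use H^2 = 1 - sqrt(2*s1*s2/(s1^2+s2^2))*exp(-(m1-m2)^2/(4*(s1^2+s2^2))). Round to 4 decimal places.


Squared Hellinger distance for Gaussians:
H^2 = 1 - sqrt(2*s1*s2/(s1^2+s2^2)) * exp(-(m1-m2)^2/(4*(s1^2+s2^2))).
s1^2 = 1, s2^2 = 4, s1^2+s2^2 = 5.
sqrt(2*1*2/(5)) = 0.894427.
(m1-m2)^2 = (-4)^2 = 16.
exp(-16/(4*5)) = exp(-0.8) = 0.449329.
H^2 = 1 - 0.894427*0.449329 = 0.5981

0.5981


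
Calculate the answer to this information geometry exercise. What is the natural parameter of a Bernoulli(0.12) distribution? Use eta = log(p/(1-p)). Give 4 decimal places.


Natural parameter for Bernoulli: eta = log(p/(1-p)).
p = 0.12, 1-p = 0.88.
p/(1-p) = 0.136364.
eta = log(0.136364) = -1.9924

-1.9924


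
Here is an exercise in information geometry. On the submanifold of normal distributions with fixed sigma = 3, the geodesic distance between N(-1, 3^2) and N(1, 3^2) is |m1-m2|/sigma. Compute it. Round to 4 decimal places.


On the fixed-variance normal subfamily, geodesic distance = |m1-m2|/sigma.
|-1 - 1| = 2.
sigma = 3.
d = 2/3 = 0.6667

0.6667


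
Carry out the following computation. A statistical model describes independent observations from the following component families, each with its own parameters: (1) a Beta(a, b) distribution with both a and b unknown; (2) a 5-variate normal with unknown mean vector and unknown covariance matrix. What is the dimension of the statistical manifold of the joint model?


The dimension of a statistical manifold equals the number of free
(independent) real parameters of the model. For a product of independent
blocks the parameter counts add.
- Beta (a, b): 2.
- 5-variate normal: 5 (mean) + 5*6/2 = 15 (symmetric covariance) = 20.
Total = 2 + 20 = 22.
Dimension = 22

22


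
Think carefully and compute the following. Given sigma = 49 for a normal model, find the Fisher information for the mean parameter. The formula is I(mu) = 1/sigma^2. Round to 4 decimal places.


The Fisher information for the mean of a normal distribution is I(mu) = 1/sigma^2.
sigma = 49, so sigma^2 = 2401.
I(mu) = 1/2401 = 0.0004

0.0004


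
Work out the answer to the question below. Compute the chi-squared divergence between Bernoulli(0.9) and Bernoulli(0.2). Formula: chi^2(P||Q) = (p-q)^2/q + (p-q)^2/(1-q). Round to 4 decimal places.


Chi-squared divergence between Bernoulli distributions:
chi^2 = (p-q)^2/q + (p-q)^2/(1-q).
p = 0.9, q = 0.2, p-q = 0.7.
(p-q)^2 = 0.49.
term1 = 0.49/0.2 = 2.45.
term2 = 0.49/0.8 = 0.6125.
chi^2 = 2.45 + 0.6125 = 3.0625

3.0625


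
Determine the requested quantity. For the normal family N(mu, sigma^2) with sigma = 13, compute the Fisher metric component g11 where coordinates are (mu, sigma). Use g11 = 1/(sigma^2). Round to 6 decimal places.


For the 2-parameter normal family, the Fisher metric has:
  g11 = 1/sigma^2, g22 = 2/sigma^2.
sigma = 13, sigma^2 = 169.
g11 = 0.005917

0.005917


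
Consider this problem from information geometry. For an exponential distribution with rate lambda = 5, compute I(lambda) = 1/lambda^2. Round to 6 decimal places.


Fisher information for exponential: I(lambda) = 1/lambda^2.
lambda = 5, lambda^2 = 25.
I = 1/25 = 0.040000

0.040000


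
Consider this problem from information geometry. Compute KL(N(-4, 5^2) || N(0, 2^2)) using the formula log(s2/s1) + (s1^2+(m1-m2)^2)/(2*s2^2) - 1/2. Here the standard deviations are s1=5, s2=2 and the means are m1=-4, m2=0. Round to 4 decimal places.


KL divergence between normal distributions:
KL = log(s2/s1) + (s1^2 + (m1-m2)^2)/(2*s2^2) - 1/2.
log(2/5) = -0.916291.
(5^2 + (-4-0)^2)/(2*2^2) = (25 + 16)/8 = 5.125.
KL = -0.916291 + 5.125 - 0.5 = 3.7087

3.7087


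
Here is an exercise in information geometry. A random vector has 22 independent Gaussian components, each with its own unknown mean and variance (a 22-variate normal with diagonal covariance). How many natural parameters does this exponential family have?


Exponential family dimension calculation:
Each univariate normal has two natural parameters (mu/sigma^2 and -1/(2 sigma^2)).
With 22 independent components, dim = 2 * 22 = 44.

44


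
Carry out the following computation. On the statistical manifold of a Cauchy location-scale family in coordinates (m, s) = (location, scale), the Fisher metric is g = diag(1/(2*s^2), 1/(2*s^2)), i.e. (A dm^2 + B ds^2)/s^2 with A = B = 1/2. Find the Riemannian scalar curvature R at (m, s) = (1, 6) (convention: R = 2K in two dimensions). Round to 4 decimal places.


The metric has the form g = (A dm^2 + B ds^2)/s^2 with A = 1/2, B = 1/2.
Substitute u = sqrt(A/B)*m: g = B*(du^2 + ds^2)/s^2, i.e. B times the
Poincare upper half-plane metric, which has constant Gaussian curvature -1.
Scaling a 2D metric by a constant c divides the Gaussian curvature by c,
so K = -1/B = -1/(1/2) = -2.0000 everywhere (the point (m, s) = (1, 6) is irrelevant:
the curvature is constant).
Scalar curvature in dimension 2: R = 2K = -2/(1/2) = -4.0000.

-4.0000


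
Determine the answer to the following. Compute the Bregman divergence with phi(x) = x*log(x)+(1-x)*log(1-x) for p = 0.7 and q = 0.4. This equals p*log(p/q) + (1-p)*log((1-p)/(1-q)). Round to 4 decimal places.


Bregman divergence with negative entropy generator:
D = p*log(p/q) + (1-p)*log((1-p)/(1-q)).
p = 0.7, q = 0.4.
p*log(p/q) = 0.7*log(0.7/0.4) = 0.391731.
(1-p)*log((1-p)/(1-q)) = 0.3*log(0.3/0.6) = -0.207944.
D = 0.391731 + -0.207944 = 0.1838

0.1838


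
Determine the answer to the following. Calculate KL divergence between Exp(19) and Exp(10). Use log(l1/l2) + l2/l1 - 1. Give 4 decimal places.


KL divergence for exponential family:
KL = log(l1/l2) + l2/l1 - 1.
log(19/10) = 0.641854.
10/19 = 0.526316.
KL = 0.641854 + 0.526316 - 1 = 0.1682

0.1682


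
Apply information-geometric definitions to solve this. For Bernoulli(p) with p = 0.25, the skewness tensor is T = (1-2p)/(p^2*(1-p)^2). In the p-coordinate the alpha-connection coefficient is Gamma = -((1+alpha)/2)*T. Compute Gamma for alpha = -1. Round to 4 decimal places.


Skewness (Amari-Chentsov) tensor: T = (1-2p)/(p^2*(1-p)^2).
p = 0.25, 1-2p = 0.5, p^2 = 0.0625, (1-p)^2 = 0.5625.
T = 0.5/(0.0625 * 0.5625) = 14.222222.
In the p-coordinate, Gamma^(alpha) = Gamma^(0) - (alpha/2)*T with Gamma^(0) = (1/2)*g'(p) = -T/2,
so Gamma^(alpha) = -((1+alpha)/2)*T.
alpha = -1, -(1+alpha)/2 = 0.0.
Gamma = 0.0 * 14.222222 = 0.0000

0.0000


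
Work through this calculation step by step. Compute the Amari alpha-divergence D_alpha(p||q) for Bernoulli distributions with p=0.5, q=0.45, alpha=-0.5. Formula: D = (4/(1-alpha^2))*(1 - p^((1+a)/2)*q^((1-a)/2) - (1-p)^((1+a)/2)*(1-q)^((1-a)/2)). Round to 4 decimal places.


Amari alpha-divergence:
D = (4/(1-alpha^2))*(1 - p^((1+a)/2)*q^((1-a)/2) - (1-p)^((1+a)/2)*(1-q)^((1-a)/2)).
alpha = -0.5, p = 0.5, q = 0.45.
e1 = (1+alpha)/2 = 0.25, e2 = (1-alpha)/2 = 0.75.
t1 = p^e1 * q^e2 = 0.5^0.25 * 0.45^0.75 = 0.462011.
t2 = (1-p)^e1 * (1-q)^e2 = 0.5^0.25 * 0.55^0.75 = 0.53705.
4/(1-alpha^2) = 5.333333.
D = 5.333333*(1 - 0.462011 - 0.53705) = 0.0050

0.0050


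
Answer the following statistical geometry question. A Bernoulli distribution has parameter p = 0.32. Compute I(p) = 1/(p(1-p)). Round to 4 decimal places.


For Bernoulli(p), Fisher information is I(p) = 1/(p*(1-p)).
p = 0.32, 1-p = 0.68.
p*(1-p) = 0.2176.
I(p) = 1/0.2176 = 4.5956

4.5956


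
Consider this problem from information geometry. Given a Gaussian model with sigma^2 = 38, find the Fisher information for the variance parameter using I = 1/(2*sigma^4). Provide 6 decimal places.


Fisher information for variance: I(sigma^2) = 1/(2*sigma^4).
sigma^2 = 38, so sigma^4 = 1444.
I = 1/(2*1444) = 1/2888 = 0.000346

0.000346


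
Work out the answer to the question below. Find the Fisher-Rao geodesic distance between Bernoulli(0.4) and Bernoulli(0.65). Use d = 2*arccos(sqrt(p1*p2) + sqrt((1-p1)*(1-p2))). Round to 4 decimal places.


Geodesic distance on Bernoulli manifold:
d(p1,p2) = 2*arccos(sqrt(p1*p2) + sqrt((1-p1)*(1-p2))).
sqrt(p1*p2) = sqrt(0.4*0.65) = 0.509902.
sqrt((1-p1)*(1-p2)) = sqrt(0.6*0.35) = 0.458258.
arg = 0.509902 + 0.458258 = 0.96816.
d = 2*arccos(0.96816) = 0.5061

0.5061


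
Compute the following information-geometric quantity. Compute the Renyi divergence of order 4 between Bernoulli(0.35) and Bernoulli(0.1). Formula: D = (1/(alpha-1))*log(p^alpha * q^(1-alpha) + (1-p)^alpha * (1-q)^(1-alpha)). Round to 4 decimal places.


Renyi divergence of order alpha between Bernoulli distributions:
D = (1/(alpha-1))*log(p^alpha * q^(1-alpha) + (1-p)^alpha * (1-q)^(1-alpha)).
alpha = 4, p = 0.35, q = 0.1.
p^alpha * q^(1-alpha) = 0.35^4 * 0.1^-3 = 15.00625.
(1-p)^alpha * (1-q)^(1-alpha) = 0.65^4 * 0.9^-3 = 0.244865.
sum = 15.00625 + 0.244865 = 15.251115.
D = (1/3)*log(15.251115) = 0.9082

0.9082


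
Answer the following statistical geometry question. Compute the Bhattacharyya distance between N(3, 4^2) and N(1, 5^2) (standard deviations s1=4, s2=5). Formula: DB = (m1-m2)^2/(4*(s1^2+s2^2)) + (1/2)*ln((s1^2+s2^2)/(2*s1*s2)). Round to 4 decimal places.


Bhattacharyya distance between two Gaussians:
DB = (m1-m2)^2/(4*(s1^2+s2^2)) + (1/2)*ln((s1^2+s2^2)/(2*s1*s2)).
(m1-m2)^2 = (2)^2 = 4.
s1^2+s2^2 = 16 + 25 = 41.
term1 = 4/164 = 0.02439.
term2 = 0.5*ln(41/40.0) = 0.012346.
DB = 0.02439 + 0.012346 = 0.0367

0.0367


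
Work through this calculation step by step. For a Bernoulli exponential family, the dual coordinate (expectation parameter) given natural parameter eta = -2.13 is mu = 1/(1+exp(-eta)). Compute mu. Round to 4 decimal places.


Dual coordinate (expectation parameter) for Bernoulli:
mu = 1/(1+exp(-eta)).
eta = -2.13.
exp(-eta) = exp(2.13) = 8.414867.
mu = 1/(1+8.414867) = 0.1062

0.1062


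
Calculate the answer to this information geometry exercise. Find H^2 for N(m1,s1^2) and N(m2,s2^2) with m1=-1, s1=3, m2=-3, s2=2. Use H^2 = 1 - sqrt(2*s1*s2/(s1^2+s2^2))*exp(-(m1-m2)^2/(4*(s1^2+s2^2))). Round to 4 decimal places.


Squared Hellinger distance for Gaussians:
H^2 = 1 - sqrt(2*s1*s2/(s1^2+s2^2)) * exp(-(m1-m2)^2/(4*(s1^2+s2^2))).
s1^2 = 9, s2^2 = 4, s1^2+s2^2 = 13.
sqrt(2*3*2/(13)) = 0.960769.
(m1-m2)^2 = (2)^2 = 4.
exp(-4/(4*13)) = exp(-0.076923) = 0.925961.
H^2 = 1 - 0.960769*0.925961 = 0.1104

0.1104


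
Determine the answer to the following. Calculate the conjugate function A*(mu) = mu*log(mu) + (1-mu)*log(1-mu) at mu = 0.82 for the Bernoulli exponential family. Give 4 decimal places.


Legendre transform for Bernoulli:
A*(mu) = mu*log(mu) + (1-mu)*log(1-mu).
mu = 0.82, 1-mu = 0.18.
mu*log(mu) = 0.82*log(0.82) = -0.16273.
(1-mu)*log(1-mu) = 0.18*log(0.18) = -0.308664.
A* = -0.16273 + -0.308664 = -0.4714

-0.4714


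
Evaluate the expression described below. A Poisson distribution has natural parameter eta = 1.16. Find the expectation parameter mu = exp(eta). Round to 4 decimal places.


Expectation parameter for Poisson exponential family:
mu = exp(eta).
eta = 1.16.
mu = exp(1.16) = 3.1899

3.1899


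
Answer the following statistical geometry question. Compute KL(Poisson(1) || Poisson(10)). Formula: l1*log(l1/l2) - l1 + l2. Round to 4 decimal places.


KL divergence for Poisson:
KL = l1*log(l1/l2) - l1 + l2.
l1 = 1, l2 = 10.
log(1/10) = -2.302585.
l1*log(l1/l2) = 1 * -2.302585 = -2.302585.
KL = -2.302585 - 1 + 10 = 6.6974

6.6974


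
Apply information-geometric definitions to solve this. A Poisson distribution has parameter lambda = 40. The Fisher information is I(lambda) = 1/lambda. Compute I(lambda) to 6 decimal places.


Fisher information for Poisson: I(lambda) = 1/lambda.
lambda = 40.
I(lambda) = 1/40 = 0.025000

0.025000


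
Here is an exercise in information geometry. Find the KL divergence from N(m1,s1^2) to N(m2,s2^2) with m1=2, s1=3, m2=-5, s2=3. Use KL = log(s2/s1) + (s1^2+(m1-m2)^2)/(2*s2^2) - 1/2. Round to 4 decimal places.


KL divergence between normal distributions:
KL = log(s2/s1) + (s1^2 + (m1-m2)^2)/(2*s2^2) - 1/2.
log(3/3) = 0.0.
(3^2 + (2--5)^2)/(2*3^2) = (9 + 49)/18 = 3.222222.
KL = 0.0 + 3.222222 - 0.5 = 2.7222

2.7222


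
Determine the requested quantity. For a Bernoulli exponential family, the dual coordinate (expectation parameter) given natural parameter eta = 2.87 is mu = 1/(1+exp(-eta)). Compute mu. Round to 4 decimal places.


Dual coordinate (expectation parameter) for Bernoulli:
mu = 1/(1+exp(-eta)).
eta = 2.87.
exp(-eta) = exp(-2.87) = 0.056699.
mu = 1/(1+0.056699) = 0.9463

0.9463


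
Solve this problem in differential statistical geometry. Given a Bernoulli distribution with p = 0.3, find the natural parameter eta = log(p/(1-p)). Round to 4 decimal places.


Natural parameter for Bernoulli: eta = log(p/(1-p)).
p = 0.3, 1-p = 0.7.
p/(1-p) = 0.428571.
eta = log(0.428571) = -0.8473

-0.8473


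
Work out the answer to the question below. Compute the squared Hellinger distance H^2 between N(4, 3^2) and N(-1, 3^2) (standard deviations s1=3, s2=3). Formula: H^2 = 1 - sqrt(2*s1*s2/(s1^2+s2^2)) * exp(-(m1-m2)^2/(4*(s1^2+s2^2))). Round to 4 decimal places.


Squared Hellinger distance for Gaussians:
H^2 = 1 - sqrt(2*s1*s2/(s1^2+s2^2)) * exp(-(m1-m2)^2/(4*(s1^2+s2^2))).
s1^2 = 9, s2^2 = 9, s1^2+s2^2 = 18.
sqrt(2*3*3/(18)) = 1.0.
(m1-m2)^2 = (5)^2 = 25.
exp(-25/(4*18)) = exp(-0.347222) = 0.706648.
H^2 = 1 - 1.0*0.706648 = 0.2934

0.2934


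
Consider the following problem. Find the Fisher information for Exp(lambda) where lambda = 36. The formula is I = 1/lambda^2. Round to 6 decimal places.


Fisher information for exponential: I(lambda) = 1/lambda^2.
lambda = 36, lambda^2 = 1296.
I = 1/1296 = 0.000772

0.000772


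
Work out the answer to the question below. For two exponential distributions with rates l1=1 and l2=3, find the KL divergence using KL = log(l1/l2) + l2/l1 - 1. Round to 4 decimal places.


KL divergence for exponential family:
KL = log(l1/l2) + l2/l1 - 1.
log(1/3) = -1.098612.
3/1 = 3.0.
KL = -1.098612 + 3.0 - 1 = 0.9014

0.9014


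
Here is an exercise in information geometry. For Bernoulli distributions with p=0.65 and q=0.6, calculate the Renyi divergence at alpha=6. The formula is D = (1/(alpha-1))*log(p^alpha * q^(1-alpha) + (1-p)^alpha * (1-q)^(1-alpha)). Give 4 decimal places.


Renyi divergence of order alpha between Bernoulli distributions:
D = (1/(alpha-1))*log(p^alpha * q^(1-alpha) + (1-p)^alpha * (1-q)^(1-alpha)).
alpha = 6, p = 0.65, q = 0.6.
p^alpha * q^(1-alpha) = 0.65^6 * 0.6^-5 = 0.969893.
(1-p)^alpha * (1-q)^(1-alpha) = 0.35^6 * 0.4^-5 = 0.179518.
sum = 0.969893 + 0.179518 = 1.149411.
D = (1/5)*log(1.149411) = 0.0278

0.0278


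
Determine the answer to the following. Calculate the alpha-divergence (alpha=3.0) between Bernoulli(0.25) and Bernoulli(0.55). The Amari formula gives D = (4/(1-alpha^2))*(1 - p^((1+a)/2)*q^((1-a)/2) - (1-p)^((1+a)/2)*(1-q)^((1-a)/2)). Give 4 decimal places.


Amari alpha-divergence:
D = (4/(1-alpha^2))*(1 - p^((1+a)/2)*q^((1-a)/2) - (1-p)^((1+a)/2)*(1-q)^((1-a)/2)).
alpha = 3.0, p = 0.25, q = 0.55.
e1 = (1+alpha)/2 = 2.0, e2 = (1-alpha)/2 = -1.0.
t1 = p^e1 * q^e2 = 0.25^2.0 * 0.55^-1.0 = 0.113636.
t2 = (1-p)^e1 * (1-q)^e2 = 0.75^2.0 * 0.45^-1.0 = 1.25.
4/(1-alpha^2) = -0.5.
D = -0.5*(1 - 0.113636 - 1.25) = 0.1818

0.1818


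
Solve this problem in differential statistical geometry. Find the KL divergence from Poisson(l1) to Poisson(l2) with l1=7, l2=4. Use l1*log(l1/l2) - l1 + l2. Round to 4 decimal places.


KL divergence for Poisson:
KL = l1*log(l1/l2) - l1 + l2.
l1 = 7, l2 = 4.
log(7/4) = 0.559616.
l1*log(l1/l2) = 7 * 0.559616 = 3.917311.
KL = 3.917311 - 7 + 4 = 0.9173

0.9173


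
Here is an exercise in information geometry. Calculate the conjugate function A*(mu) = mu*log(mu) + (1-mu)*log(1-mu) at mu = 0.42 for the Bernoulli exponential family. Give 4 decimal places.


Legendre transform for Bernoulli:
A*(mu) = mu*log(mu) + (1-mu)*log(1-mu).
mu = 0.42, 1-mu = 0.58.
mu*log(mu) = 0.42*log(0.42) = -0.36435.
(1-mu)*log(1-mu) = 0.58*log(0.58) = -0.315942.
A* = -0.36435 + -0.315942 = -0.6803

-0.6803


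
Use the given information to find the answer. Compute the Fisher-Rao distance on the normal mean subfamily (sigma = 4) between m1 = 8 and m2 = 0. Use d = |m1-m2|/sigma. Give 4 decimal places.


On the fixed-variance normal subfamily, geodesic distance = |m1-m2|/sigma.
|8 - 0| = 8.
sigma = 4.
d = 8/4 = 2.0000

2.0000


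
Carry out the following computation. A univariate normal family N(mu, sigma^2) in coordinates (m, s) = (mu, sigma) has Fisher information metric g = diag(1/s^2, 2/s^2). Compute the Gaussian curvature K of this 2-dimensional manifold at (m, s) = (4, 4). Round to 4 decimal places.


The metric has the form g = (A dm^2 + B ds^2)/s^2 with A = 1, B = 2.
Substitute u = sqrt(A/B)*m: g = B*(du^2 + ds^2)/s^2, i.e. B times the
Poincare upper half-plane metric, which has constant Gaussian curvature -1.
Scaling a 2D metric by a constant c divides the Gaussian curvature by c,
so K = -1/B = -1/(2) = -0.5000 everywhere (the point (m, s) = (4, 4) is irrelevant:
the curvature is constant).
The requested Gaussian curvature is K = -0.5000.

-0.5000


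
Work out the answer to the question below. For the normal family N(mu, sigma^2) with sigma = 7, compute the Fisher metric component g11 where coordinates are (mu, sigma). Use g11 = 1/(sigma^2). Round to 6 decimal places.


For the 2-parameter normal family, the Fisher metric has:
  g11 = 1/sigma^2, g22 = 2/sigma^2.
sigma = 7, sigma^2 = 49.
g11 = 0.020408

0.020408


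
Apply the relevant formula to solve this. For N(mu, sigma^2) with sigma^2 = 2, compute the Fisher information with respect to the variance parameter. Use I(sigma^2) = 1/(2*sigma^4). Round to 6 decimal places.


Fisher information for variance: I(sigma^2) = 1/(2*sigma^4).
sigma^2 = 2, so sigma^4 = 4.
I = 1/(2*4) = 1/8 = 0.125000

0.125000


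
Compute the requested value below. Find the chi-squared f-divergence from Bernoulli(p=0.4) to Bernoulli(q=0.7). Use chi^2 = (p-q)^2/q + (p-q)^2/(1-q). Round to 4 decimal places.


Chi-squared divergence between Bernoulli distributions:
chi^2 = (p-q)^2/q + (p-q)^2/(1-q).
p = 0.4, q = 0.7, p-q = -0.3.
(p-q)^2 = 0.09.
term1 = 0.09/0.7 = 0.128571.
term2 = 0.09/0.3 = 0.3.
chi^2 = 0.128571 + 0.3 = 0.4286

0.4286


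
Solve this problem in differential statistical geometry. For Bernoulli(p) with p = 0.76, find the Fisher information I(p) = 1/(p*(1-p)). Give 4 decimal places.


For Bernoulli(p), Fisher information is I(p) = 1/(p*(1-p)).
p = 0.76, 1-p = 0.24.
p*(1-p) = 0.1824.
I(p) = 1/0.1824 = 5.4825

5.4825


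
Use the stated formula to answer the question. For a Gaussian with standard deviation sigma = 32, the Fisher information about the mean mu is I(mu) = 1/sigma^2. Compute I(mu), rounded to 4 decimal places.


The Fisher information for the mean of a normal distribution is I(mu) = 1/sigma^2.
sigma = 32, so sigma^2 = 1024.
I(mu) = 1/1024 = 0.0010

0.0010


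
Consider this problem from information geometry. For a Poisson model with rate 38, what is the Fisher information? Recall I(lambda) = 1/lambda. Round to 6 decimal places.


Fisher information for Poisson: I(lambda) = 1/lambda.
lambda = 38.
I(lambda) = 1/38 = 0.026316

0.026316


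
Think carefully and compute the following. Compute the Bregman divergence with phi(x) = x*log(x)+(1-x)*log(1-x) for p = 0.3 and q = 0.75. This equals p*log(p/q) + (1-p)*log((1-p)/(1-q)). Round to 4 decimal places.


Bregman divergence with negative entropy generator:
D = p*log(p/q) + (1-p)*log((1-p)/(1-q)).
p = 0.3, q = 0.75.
p*log(p/q) = 0.3*log(0.3/0.75) = -0.274887.
(1-p)*log((1-p)/(1-q)) = 0.7*log(0.7/0.25) = 0.720734.
D = -0.274887 + 0.720734 = 0.4458

0.4458


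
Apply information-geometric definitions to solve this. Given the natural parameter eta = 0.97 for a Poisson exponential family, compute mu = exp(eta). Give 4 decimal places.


Expectation parameter for Poisson exponential family:
mu = exp(eta).
eta = 0.97.
mu = exp(0.97) = 2.6379

2.6379


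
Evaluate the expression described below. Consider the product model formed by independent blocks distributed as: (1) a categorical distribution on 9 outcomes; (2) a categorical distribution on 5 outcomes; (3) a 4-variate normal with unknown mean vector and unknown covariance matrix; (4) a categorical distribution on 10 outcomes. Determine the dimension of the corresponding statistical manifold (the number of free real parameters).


The dimension of a statistical manifold equals the number of free
(independent) real parameters of the model. For a product of independent
blocks the parameter counts add.
- categorical on 9 outcomes (probabilities sum to 1): 9-1 = 8.
- categorical on 5 outcomes (probabilities sum to 1): 5-1 = 4.
- 4-variate normal: 4 (mean) + 4*5/2 = 10 (symmetric covariance) = 14.
- categorical on 10 outcomes (probabilities sum to 1): 10-1 = 9.
Total = 8 + 4 + 14 + 9 = 35.
Dimension = 35

35


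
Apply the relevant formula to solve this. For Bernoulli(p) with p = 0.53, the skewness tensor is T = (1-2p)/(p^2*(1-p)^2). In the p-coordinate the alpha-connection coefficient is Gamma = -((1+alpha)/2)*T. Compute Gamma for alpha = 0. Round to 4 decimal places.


Skewness (Amari-Chentsov) tensor: T = (1-2p)/(p^2*(1-p)^2).
p = 0.53, 1-2p = -0.06, p^2 = 0.2809, (1-p)^2 = 0.2209.
T = -0.06/(0.2809 * 0.2209) = -0.96695.
In the p-coordinate, Gamma^(alpha) = Gamma^(0) - (alpha/2)*T with Gamma^(0) = (1/2)*g'(p) = -T/2,
so Gamma^(alpha) = -((1+alpha)/2)*T.
alpha = 0, -(1+alpha)/2 = -0.5.
Gamma = -0.5 * -0.96695 = 0.4835

0.4835


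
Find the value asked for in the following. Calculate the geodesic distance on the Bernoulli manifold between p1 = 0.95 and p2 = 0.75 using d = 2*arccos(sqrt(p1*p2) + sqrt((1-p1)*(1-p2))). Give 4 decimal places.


Geodesic distance on Bernoulli manifold:
d(p1,p2) = 2*arccos(sqrt(p1*p2) + sqrt((1-p1)*(1-p2))).
sqrt(p1*p2) = sqrt(0.95*0.75) = 0.844097.
sqrt((1-p1)*(1-p2)) = sqrt(0.05*0.25) = 0.111803.
arg = 0.844097 + 0.111803 = 0.955901.
d = 2*arccos(0.955901) = 0.5962

0.5962


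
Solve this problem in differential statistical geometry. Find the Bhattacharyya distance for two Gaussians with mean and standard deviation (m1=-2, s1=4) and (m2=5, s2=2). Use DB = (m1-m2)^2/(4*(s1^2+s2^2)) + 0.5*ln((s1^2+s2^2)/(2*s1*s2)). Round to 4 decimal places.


Bhattacharyya distance between two Gaussians:
DB = (m1-m2)^2/(4*(s1^2+s2^2)) + (1/2)*ln((s1^2+s2^2)/(2*s1*s2)).
(m1-m2)^2 = (-7)^2 = 49.
s1^2+s2^2 = 16 + 4 = 20.
term1 = 49/80 = 0.6125.
term2 = 0.5*ln(20/16.0) = 0.111572.
DB = 0.6125 + 0.111572 = 0.7241

0.7241
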